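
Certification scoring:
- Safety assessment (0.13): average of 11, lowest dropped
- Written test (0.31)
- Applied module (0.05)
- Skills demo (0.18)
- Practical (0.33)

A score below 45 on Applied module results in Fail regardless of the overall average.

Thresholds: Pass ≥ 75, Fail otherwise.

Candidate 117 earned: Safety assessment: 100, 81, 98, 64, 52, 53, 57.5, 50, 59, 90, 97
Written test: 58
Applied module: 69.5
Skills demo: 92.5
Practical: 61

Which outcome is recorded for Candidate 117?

Fail

Safety assessment: drop 50 → average of remaining 10 = 751.5/10 = 75.15
Applied module score 69.5 ≥ 45: minimum met.
Weighted total:
  Safety assessment 75.15 × 0.13 = 9.7695
  Written test 58 × 0.31 = 17.98
  Applied module 69.5 × 0.05 = 3.475
  Skills demo 92.5 × 0.18 = 16.65
  Practical 61 × 0.33 = 20.13
Sum = 68.0045
68.0045 < 75 → Fail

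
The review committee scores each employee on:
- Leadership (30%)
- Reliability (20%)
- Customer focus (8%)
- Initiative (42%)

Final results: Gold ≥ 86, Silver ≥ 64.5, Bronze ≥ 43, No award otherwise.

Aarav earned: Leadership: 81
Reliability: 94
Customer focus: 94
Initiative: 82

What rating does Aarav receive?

Weighted total:
  Leadership 81 × 0.3 = 24.3
  Reliability 94 × 0.2 = 18.8
  Customer focus 94 × 0.08 = 7.52
  Initiative 82 × 0.42 = 34.44
Sum = 85.06
85.06 is ≥ 64.5 and < 86 → Silver

Silver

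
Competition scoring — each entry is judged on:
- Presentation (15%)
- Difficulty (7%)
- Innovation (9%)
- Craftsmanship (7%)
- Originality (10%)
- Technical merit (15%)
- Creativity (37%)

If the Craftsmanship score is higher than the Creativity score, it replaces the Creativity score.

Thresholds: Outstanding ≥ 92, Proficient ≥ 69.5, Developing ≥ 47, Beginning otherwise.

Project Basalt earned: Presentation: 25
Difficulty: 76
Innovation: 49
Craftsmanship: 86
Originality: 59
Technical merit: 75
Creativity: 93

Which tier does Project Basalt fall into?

Craftsmanship (86) ≤ Creativity (93), so Creativity stays at 93.
Weighted total:
  Presentation 25 × 0.15 = 3.75
  Difficulty 76 × 0.07 = 5.32
  Innovation 49 × 0.09 = 4.41
  Craftsmanship 86 × 0.07 = 6.02
  Originality 59 × 0.1 = 5.9
  Technical merit 75 × 0.15 = 11.25
  Creativity 93 × 0.37 = 34.41
Sum = 71.06
71.06 is ≥ 69.5 and < 92 → Proficient

Proficient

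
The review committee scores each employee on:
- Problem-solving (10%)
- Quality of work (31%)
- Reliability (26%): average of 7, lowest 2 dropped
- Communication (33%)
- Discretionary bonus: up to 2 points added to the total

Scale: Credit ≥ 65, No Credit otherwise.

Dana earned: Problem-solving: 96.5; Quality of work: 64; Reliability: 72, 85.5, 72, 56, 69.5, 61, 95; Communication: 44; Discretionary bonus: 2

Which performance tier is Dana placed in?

Credit

Reliability: drop 56, 61 → average of remaining 5 = 394/5 = 78.8
Weighted total:
  Problem-solving 96.5 × 0.1 = 9.65
  Quality of work 64 × 0.31 = 19.84
  Reliability 78.8 × 0.26 = 20.488
  Communication 44 × 0.33 = 14.52
Sum = 64.498
Discretionary bonus: 64.498 + 2 = 66.498
66.498 ≥ 65 → Credit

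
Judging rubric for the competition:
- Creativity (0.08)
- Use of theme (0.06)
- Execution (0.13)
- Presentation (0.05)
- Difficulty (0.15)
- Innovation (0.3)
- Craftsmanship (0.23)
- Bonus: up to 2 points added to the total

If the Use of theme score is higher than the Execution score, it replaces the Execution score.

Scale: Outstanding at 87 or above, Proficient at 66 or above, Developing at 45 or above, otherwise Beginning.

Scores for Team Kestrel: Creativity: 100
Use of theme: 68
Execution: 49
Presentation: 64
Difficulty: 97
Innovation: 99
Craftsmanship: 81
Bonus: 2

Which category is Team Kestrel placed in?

Use of theme (68) > Execution (49), so Execution counts as 68.
Weighted total:
  Creativity 100 × 0.08 = 8
  Use of theme 68 × 0.06 = 4.08
  Execution 68 × 0.13 = 8.84
  Presentation 64 × 0.05 = 3.2
  Difficulty 97 × 0.15 = 14.55
  Innovation 99 × 0.3 = 29.7
  Craftsmanship 81 × 0.23 = 18.63
Sum = 87
Bonus: 87 + 2 = 89
89 ≥ 87 → Outstanding

Outstanding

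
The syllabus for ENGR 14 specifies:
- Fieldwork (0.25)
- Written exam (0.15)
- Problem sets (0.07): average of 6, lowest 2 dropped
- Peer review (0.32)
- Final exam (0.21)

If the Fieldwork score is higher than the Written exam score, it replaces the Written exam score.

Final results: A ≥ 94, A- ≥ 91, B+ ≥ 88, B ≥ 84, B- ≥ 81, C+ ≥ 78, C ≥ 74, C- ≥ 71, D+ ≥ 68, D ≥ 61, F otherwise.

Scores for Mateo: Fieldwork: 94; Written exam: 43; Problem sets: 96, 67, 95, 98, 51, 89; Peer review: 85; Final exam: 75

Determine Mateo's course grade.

B

Problem sets: drop 51, 67 → average of remaining 4 = 378/4 = 94.5
Fieldwork (94) > Written exam (43), so Written exam counts as 94.
Weighted total:
  Fieldwork 94 × 0.25 = 23.5
  Written exam 94 × 0.15 = 14.1
  Problem sets 94.5 × 0.07 = 6.615
  Peer review 85 × 0.32 = 27.2
  Final exam 75 × 0.21 = 15.75
Sum = 87.165
87.165 is ≥ 84 and < 88 → B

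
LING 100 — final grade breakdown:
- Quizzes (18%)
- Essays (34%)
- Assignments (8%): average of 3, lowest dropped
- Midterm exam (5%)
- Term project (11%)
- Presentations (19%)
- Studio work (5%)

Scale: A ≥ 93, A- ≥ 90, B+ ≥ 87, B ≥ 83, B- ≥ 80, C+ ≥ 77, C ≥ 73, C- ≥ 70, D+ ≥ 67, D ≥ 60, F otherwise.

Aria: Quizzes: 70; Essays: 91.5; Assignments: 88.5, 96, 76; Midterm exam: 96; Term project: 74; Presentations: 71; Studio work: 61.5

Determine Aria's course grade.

B-

Assignments: drop 76 → average of remaining 2 = 184.5/2 = 92.25
Weighted total:
  Quizzes 70 × 0.18 = 12.6
  Essays 91.5 × 0.34 = 31.11
  Assignments 92.25 × 0.08 = 7.38
  Midterm exam 96 × 0.05 = 4.8
  Term project 74 × 0.11 = 8.14
  Presentations 71 × 0.19 = 13.49
  Studio work 61.5 × 0.05 = 3.075
Sum = 80.595
80.595 is ≥ 80 and < 83 → B-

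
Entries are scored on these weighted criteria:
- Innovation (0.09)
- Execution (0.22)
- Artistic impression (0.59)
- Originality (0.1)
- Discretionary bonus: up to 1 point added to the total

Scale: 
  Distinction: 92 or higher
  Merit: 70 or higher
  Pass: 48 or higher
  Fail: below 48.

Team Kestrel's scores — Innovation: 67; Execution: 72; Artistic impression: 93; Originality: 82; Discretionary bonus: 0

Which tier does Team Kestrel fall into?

Merit

Weighted total:
  Innovation 67 × 0.09 = 6.03
  Execution 72 × 0.22 = 15.84
  Artistic impression 93 × 0.59 = 54.87
  Originality 82 × 0.1 = 8.2
Sum = 84.94
Discretionary bonus: 84.94 + 0 = 84.94
84.94 is ≥ 70 and < 92 → Merit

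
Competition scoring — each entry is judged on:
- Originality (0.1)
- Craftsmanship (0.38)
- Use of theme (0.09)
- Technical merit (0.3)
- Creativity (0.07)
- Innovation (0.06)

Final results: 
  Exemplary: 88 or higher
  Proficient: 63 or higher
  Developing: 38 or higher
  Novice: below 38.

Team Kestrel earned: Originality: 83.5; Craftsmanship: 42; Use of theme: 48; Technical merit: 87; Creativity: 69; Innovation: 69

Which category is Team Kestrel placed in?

Proficient

Weighted total:
  Originality 83.5 × 0.1 = 8.35
  Craftsmanship 42 × 0.38 = 15.96
  Use of theme 48 × 0.09 = 4.32
  Technical merit 87 × 0.3 = 26.1
  Creativity 69 × 0.07 = 4.83
  Innovation 69 × 0.06 = 4.14
Sum = 63.7
63.7 is ≥ 63 and < 88 → Proficient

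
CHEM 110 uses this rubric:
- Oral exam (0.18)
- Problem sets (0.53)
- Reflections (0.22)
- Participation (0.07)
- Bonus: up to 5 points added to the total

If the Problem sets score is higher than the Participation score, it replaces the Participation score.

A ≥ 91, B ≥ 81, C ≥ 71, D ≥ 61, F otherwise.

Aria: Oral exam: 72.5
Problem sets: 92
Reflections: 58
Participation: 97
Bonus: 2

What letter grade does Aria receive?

Problem sets (92) ≤ Participation (97), so Participation stays at 97.
Weighted total:
  Oral exam 72.5 × 0.18 = 13.05
  Problem sets 92 × 0.53 = 48.76
  Reflections 58 × 0.22 = 12.76
  Participation 97 × 0.07 = 6.79
Sum = 81.36
Bonus: 81.36 + 2 = 83.36
83.36 is ≥ 81 and < 91 → B

B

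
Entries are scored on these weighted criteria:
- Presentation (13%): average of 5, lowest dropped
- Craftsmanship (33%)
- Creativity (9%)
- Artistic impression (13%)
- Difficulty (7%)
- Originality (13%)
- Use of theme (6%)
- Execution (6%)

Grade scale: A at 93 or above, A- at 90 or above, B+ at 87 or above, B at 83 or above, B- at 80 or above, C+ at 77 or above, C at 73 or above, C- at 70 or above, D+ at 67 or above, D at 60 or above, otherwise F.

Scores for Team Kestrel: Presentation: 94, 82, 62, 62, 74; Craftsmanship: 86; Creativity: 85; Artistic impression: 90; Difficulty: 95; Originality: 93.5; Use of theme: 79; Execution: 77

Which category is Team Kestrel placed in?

B

Presentation: drop 62 → average of remaining 4 = 312/4 = 78
Weighted total:
  Presentation 78 × 0.13 = 10.14
  Craftsmanship 86 × 0.33 = 28.38
  Creativity 85 × 0.09 = 7.65
  Artistic impression 90 × 0.13 = 11.7
  Difficulty 95 × 0.07 = 6.65
  Originality 93.5 × 0.13 = 12.155
  Use of theme 79 × 0.06 = 4.74
  Execution 77 × 0.06 = 4.62
Sum = 86.035
86.035 is ≥ 83 and < 87 → B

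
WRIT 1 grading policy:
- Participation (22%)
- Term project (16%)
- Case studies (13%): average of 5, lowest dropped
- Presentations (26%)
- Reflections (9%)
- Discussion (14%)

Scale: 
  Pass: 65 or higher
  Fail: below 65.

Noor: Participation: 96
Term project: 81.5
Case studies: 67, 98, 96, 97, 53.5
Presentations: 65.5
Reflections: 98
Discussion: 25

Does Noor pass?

Case studies: drop 53.5 → average of remaining 4 = 358/4 = 89.5
Weighted total:
  Participation 96 × 0.22 = 21.12
  Term project 81.5 × 0.16 = 13.04
  Case studies 89.5 × 0.13 = 11.635
  Presentations 65.5 × 0.26 = 17.03
  Reflections 98 × 0.09 = 8.82
  Discussion 25 × 0.14 = 3.5
Sum = 75.145
75.145 ≥ 65 → Pass

Pass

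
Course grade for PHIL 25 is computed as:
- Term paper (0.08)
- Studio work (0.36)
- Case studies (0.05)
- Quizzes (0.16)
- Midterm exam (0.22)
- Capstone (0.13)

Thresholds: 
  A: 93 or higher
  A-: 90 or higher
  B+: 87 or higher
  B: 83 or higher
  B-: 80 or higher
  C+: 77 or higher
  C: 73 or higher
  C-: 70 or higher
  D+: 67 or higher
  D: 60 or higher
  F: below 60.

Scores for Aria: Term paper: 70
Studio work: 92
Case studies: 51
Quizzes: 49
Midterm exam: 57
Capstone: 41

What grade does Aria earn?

D

Weighted total:
  Term paper 70 × 0.08 = 5.6
  Studio work 92 × 0.36 = 33.12
  Case studies 51 × 0.05 = 2.55
  Quizzes 49 × 0.16 = 7.84
  Midterm exam 57 × 0.22 = 12.54
  Capstone 41 × 0.13 = 5.33
Sum = 66.98
66.98 is ≥ 60 and < 67 → D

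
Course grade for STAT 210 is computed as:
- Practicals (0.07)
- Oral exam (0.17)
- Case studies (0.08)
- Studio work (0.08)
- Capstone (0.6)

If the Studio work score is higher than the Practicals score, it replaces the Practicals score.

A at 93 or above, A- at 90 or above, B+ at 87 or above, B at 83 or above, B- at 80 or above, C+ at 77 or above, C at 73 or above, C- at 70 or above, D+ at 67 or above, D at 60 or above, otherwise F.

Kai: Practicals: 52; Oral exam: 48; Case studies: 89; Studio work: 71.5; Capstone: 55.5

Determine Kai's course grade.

Studio work (71.5) > Practicals (52), so Practicals counts as 71.5.
Weighted total:
  Practicals 71.5 × 0.07 = 5.005
  Oral exam 48 × 0.17 = 8.16
  Case studies 89 × 0.08 = 7.12
  Studio work 71.5 × 0.08 = 5.72
  Capstone 55.5 × 0.6 = 33.3
Sum = 59.305
59.305 < 60 → F

F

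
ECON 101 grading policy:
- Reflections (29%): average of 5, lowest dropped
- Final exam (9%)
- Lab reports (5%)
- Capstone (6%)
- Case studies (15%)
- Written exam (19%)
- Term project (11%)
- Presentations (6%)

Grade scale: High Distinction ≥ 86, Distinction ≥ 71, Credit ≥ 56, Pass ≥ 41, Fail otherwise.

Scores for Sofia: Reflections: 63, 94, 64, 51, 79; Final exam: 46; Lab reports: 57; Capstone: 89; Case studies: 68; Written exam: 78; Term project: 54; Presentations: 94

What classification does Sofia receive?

Reflections: drop 51 → average of remaining 4 = 300/4 = 75
Weighted total:
  Reflections 75 × 0.29 = 21.75
  Final exam 46 × 0.09 = 4.14
  Lab reports 57 × 0.05 = 2.85
  Capstone 89 × 0.06 = 5.34
  Case studies 68 × 0.15 = 10.2
  Written exam 78 × 0.19 = 14.82
  Term project 54 × 0.11 = 5.94
  Presentations 94 × 0.06 = 5.64
Sum = 70.68
70.68 is ≥ 56 and < 71 → Credit

Credit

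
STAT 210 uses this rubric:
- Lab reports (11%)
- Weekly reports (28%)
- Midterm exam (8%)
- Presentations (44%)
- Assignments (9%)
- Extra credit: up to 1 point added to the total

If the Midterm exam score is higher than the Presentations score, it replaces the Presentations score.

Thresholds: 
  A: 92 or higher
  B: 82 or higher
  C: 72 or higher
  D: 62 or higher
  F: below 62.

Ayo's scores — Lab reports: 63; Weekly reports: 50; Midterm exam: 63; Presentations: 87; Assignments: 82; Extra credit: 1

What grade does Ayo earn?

Midterm exam (63) ≤ Presentations (87), so Presentations stays at 87.
Weighted total:
  Lab reports 63 × 0.11 = 6.93
  Weekly reports 50 × 0.28 = 14
  Midterm exam 63 × 0.08 = 5.04
  Presentations 87 × 0.44 = 38.28
  Assignments 82 × 0.09 = 7.38
Sum = 71.63
Extra credit: 71.63 + 1 = 72.63
72.63 is ≥ 72 and < 82 → C

C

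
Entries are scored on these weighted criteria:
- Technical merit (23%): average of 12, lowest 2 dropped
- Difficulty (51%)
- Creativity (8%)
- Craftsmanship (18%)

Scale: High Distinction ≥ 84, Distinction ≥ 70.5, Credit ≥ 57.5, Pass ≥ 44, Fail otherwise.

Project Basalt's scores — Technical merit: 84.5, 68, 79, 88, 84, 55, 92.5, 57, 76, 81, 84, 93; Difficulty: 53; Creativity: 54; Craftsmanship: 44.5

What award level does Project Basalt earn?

Technical merit: drop 55, 57 → average of remaining 10 = 830/10 = 83
Weighted total:
  Technical merit 83 × 0.23 = 19.09
  Difficulty 53 × 0.51 = 27.03
  Creativity 54 × 0.08 = 4.32
  Craftsmanship 44.5 × 0.18 = 8.01
Sum = 58.45
58.45 is ≥ 57.5 and < 70.5 → Credit

Credit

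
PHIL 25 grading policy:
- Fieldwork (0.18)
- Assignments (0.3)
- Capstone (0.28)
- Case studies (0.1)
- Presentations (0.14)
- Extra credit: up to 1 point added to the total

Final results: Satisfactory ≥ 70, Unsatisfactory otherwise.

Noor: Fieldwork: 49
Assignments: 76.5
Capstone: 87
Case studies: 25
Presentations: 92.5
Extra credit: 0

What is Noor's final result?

Satisfactory

Weighted total:
  Fieldwork 49 × 0.18 = 8.82
  Assignments 76.5 × 0.3 = 22.95
  Capstone 87 × 0.28 = 24.36
  Case studies 25 × 0.1 = 2.5
  Presentations 92.5 × 0.14 = 12.95
Sum = 71.58
Extra credit: 71.58 + 0 = 71.58
71.58 ≥ 70 → Satisfactory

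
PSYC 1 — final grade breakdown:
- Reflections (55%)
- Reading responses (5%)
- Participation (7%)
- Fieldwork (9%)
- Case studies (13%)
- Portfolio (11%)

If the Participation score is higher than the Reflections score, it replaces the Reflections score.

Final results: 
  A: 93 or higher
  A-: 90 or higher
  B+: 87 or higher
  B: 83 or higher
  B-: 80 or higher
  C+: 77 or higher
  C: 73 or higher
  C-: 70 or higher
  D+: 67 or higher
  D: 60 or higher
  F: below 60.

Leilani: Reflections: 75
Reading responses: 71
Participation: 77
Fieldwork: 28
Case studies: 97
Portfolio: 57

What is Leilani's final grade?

C-

Participation (77) > Reflections (75), so Reflections counts as 77.
Weighted total:
  Reflections 77 × 0.55 = 42.35
  Reading responses 71 × 0.05 = 3.55
  Participation 77 × 0.07 = 5.39
  Fieldwork 28 × 0.09 = 2.52
  Case studies 97 × 0.13 = 12.61
  Portfolio 57 × 0.11 = 6.27
Sum = 72.69
72.69 is ≥ 70 and < 73 → C-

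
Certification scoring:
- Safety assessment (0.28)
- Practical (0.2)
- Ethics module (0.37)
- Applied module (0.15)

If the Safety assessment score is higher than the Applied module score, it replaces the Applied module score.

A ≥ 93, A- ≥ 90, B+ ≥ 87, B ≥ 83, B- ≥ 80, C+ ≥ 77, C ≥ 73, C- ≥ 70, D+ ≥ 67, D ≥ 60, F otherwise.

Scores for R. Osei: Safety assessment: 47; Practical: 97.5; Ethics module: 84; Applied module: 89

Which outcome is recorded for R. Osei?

Safety assessment (47) ≤ Applied module (89), so Applied module stays at 89.
Weighted total:
  Safety assessment 47 × 0.28 = 13.16
  Practical 97.5 × 0.2 = 19.5
  Ethics module 84 × 0.37 = 31.08
  Applied module 89 × 0.15 = 13.35
Sum = 77.09
77.09 is ≥ 77 and < 80 → C+

C+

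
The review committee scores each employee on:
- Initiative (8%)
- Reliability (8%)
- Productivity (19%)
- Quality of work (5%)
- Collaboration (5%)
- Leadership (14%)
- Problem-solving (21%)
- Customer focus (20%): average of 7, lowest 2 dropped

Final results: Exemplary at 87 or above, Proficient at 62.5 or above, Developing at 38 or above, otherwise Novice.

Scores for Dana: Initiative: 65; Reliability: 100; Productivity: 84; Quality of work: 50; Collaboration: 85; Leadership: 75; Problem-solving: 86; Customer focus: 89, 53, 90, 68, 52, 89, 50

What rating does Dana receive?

Proficient

Customer focus: drop 50, 52 → average of remaining 5 = 389/5 = 77.8
Weighted total:
  Initiative 65 × 0.08 = 5.2
  Reliability 100 × 0.08 = 8
  Productivity 84 × 0.19 = 15.96
  Quality of work 50 × 0.05 = 2.5
  Collaboration 85 × 0.05 = 4.25
  Leadership 75 × 0.14 = 10.5
  Problem-solving 86 × 0.21 = 18.06
  Customer focus 77.8 × 0.2 = 15.56
Sum = 80.03
80.03 is ≥ 62.5 and < 87 → Proficient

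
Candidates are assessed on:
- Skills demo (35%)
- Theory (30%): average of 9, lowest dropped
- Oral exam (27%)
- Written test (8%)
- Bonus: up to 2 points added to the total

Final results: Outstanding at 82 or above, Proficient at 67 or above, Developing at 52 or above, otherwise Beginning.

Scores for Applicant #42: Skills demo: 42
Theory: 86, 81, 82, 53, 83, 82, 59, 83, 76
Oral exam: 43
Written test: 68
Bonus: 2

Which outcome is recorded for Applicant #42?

Developing

Theory: drop 53 → average of remaining 8 = 632/8 = 79
Weighted total:
  Skills demo 42 × 0.35 = 14.7
  Theory 79 × 0.3 = 23.7
  Oral exam 43 × 0.27 = 11.61
  Written test 68 × 0.08 = 5.44
Sum = 55.45
Bonus: 55.45 + 2 = 57.45
57.45 is ≥ 52 and < 67 → Developing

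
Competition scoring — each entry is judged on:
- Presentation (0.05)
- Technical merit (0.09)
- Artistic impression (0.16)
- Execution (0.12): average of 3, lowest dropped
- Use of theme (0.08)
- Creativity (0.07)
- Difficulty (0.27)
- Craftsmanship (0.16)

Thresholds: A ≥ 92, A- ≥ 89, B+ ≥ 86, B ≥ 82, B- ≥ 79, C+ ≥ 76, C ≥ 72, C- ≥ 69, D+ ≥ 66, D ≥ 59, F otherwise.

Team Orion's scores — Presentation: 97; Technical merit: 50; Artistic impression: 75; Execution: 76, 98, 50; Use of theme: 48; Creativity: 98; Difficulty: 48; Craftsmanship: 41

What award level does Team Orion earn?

D

Execution: drop 50 → average of remaining 2 = 174/2 = 87
Weighted total:
  Presentation 97 × 0.05 = 4.85
  Technical merit 50 × 0.09 = 4.5
  Artistic impression 75 × 0.16 = 12
  Execution 87 × 0.12 = 10.44
  Use of theme 48 × 0.08 = 3.84
  Creativity 98 × 0.07 = 6.86
  Difficulty 48 × 0.27 = 12.96
  Craftsmanship 41 × 0.16 = 6.56
Sum = 62.01
62.01 is ≥ 59 and < 66 → D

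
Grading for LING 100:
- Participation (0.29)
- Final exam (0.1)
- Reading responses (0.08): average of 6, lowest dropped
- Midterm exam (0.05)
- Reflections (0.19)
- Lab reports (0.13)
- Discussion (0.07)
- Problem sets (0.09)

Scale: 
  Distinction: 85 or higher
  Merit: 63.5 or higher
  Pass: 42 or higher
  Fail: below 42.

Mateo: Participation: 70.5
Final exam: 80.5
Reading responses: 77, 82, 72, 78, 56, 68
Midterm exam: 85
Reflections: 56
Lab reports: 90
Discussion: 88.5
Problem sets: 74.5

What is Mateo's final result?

Merit

Reading responses: drop 56 → average of remaining 5 = 377/5 = 75.4
Weighted total:
  Participation 70.5 × 0.29 = 20.445
  Final exam 80.5 × 0.1 = 8.05
  Reading responses 75.4 × 0.08 = 6.032
  Midterm exam 85 × 0.05 = 4.25
  Reflections 56 × 0.19 = 10.64
  Lab reports 90 × 0.13 = 11.7
  Discussion 88.5 × 0.07 = 6.195
  Problem sets 74.5 × 0.09 = 6.705
Sum = 74.017
74.017 is ≥ 63.5 and < 85 → Merit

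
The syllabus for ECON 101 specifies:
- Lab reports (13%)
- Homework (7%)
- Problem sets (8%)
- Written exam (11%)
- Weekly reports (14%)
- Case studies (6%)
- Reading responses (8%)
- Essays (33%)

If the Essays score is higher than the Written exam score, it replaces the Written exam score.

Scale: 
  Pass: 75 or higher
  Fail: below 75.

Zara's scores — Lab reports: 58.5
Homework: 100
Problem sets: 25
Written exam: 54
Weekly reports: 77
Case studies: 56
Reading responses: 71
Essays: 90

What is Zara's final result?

Essays (90) > Written exam (54), so Written exam counts as 90.
Weighted total:
  Lab reports 58.5 × 0.13 = 7.605
  Homework 100 × 0.07 = 7
  Problem sets 25 × 0.08 = 2
  Written exam 90 × 0.11 = 9.9
  Weekly reports 77 × 0.14 = 10.78
  Case studies 56 × 0.06 = 3.36
  Reading responses 71 × 0.08 = 5.68
  Essays 90 × 0.33 = 29.7
Sum = 76.025
76.025 ≥ 75 → Pass

Pass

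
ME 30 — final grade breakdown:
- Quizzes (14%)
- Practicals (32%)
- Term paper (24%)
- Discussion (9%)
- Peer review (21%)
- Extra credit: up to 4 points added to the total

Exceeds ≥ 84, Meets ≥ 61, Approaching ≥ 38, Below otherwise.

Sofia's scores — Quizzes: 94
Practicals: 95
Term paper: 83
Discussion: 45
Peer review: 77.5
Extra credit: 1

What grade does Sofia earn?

Exceeds

Weighted total:
  Quizzes 94 × 0.14 = 13.16
  Practicals 95 × 0.32 = 30.4
  Term paper 83 × 0.24 = 19.92
  Discussion 45 × 0.09 = 4.05
  Peer review 77.5 × 0.21 = 16.275
Sum = 83.805
Extra credit: 83.805 + 1 = 84.805
84.805 ≥ 84 → Exceeds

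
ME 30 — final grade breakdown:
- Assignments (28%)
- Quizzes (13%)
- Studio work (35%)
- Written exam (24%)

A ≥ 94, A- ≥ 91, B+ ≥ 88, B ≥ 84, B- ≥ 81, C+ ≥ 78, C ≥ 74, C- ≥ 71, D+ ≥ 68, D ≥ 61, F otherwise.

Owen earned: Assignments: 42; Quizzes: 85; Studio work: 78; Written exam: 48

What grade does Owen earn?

Weighted total:
  Assignments 42 × 0.28 = 11.76
  Quizzes 85 × 0.13 = 11.05
  Studio work 78 × 0.35 = 27.3
  Written exam 48 × 0.24 = 11.52
Sum = 61.63
61.63 is ≥ 61 and < 68 → D

D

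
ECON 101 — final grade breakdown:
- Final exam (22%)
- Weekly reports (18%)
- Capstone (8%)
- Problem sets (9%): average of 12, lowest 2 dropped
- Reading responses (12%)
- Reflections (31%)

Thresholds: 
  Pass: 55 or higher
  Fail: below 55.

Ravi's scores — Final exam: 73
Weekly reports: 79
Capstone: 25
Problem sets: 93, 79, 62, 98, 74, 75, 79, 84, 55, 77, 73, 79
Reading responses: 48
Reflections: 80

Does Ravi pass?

Problem sets: drop 55, 62 → average of remaining 10 = 811/10 = 81.1
Weighted total:
  Final exam 73 × 0.22 = 16.06
  Weekly reports 79 × 0.18 = 14.22
  Capstone 25 × 0.08 = 2
  Problem sets 81.1 × 0.09 = 7.299
  Reading responses 48 × 0.12 = 5.76
  Reflections 80 × 0.31 = 24.8
Sum = 70.139
70.139 ≥ 55 → Pass

Pass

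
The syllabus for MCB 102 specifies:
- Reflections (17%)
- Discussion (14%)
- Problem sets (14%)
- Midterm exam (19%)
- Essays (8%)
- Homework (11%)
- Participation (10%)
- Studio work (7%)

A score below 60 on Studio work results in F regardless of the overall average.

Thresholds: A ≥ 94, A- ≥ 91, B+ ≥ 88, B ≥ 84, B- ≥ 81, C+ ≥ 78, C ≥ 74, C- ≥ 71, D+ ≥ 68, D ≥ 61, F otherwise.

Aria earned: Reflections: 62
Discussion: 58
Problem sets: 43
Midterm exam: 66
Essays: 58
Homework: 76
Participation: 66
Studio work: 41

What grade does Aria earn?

Studio work score 41 < 60: minimum not met.
Weighted total:
  Reflections 62 × 0.17 = 10.54
  Discussion 58 × 0.14 = 8.12
  Problem sets 43 × 0.14 = 6.02
  Midterm exam 66 × 0.19 = 12.54
  Essays 58 × 0.08 = 4.64
  Homework 76 × 0.11 = 8.36
  Participation 66 × 0.1 = 6.6
  Studio work 41 × 0.07 = 2.87
Sum = 59.69
Because the Studio work minimum was not met, the result is F.

F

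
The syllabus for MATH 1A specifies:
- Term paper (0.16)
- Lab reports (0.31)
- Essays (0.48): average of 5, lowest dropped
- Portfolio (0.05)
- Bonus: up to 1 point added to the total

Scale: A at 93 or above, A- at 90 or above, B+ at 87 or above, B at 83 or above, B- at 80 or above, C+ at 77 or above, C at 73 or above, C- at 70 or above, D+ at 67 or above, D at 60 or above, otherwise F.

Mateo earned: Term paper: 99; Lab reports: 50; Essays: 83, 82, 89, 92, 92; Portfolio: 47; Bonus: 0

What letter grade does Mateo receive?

Essays: drop 82 → average of remaining 4 = 356/4 = 89
Weighted total:
  Term paper 99 × 0.16 = 15.84
  Lab reports 50 × 0.31 = 15.5
  Essays 89 × 0.48 = 42.72
  Portfolio 47 × 0.05 = 2.35
Sum = 76.41
Bonus: 76.41 + 0 = 76.41
76.41 is ≥ 73 and < 77 → C

C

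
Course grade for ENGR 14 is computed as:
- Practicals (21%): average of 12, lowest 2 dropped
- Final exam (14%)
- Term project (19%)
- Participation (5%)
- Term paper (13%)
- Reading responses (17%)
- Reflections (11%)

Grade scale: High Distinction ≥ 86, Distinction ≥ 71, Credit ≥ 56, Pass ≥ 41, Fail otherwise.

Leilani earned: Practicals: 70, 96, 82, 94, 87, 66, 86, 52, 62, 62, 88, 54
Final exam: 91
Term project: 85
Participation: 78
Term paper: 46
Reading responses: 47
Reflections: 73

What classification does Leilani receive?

Distinction

Practicals: drop 52, 54 → average of remaining 10 = 793/10 = 79.3
Weighted total:
  Practicals 79.3 × 0.21 = 16.653
  Final exam 91 × 0.14 = 12.74
  Term project 85 × 0.19 = 16.15
  Participation 78 × 0.05 = 3.9
  Term paper 46 × 0.13 = 5.98
  Reading responses 47 × 0.17 = 7.99
  Reflections 73 × 0.11 = 8.03
Sum = 71.443
71.443 is ≥ 71 and < 86 → Distinction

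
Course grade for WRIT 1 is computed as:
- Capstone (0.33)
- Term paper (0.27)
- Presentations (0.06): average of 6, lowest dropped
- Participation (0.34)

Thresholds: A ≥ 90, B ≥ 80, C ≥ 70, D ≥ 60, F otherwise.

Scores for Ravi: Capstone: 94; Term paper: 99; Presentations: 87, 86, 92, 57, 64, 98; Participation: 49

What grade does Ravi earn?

C

Presentations: drop 57 → average of remaining 5 = 427/5 = 85.4
Weighted total:
  Capstone 94 × 0.33 = 31.02
  Term paper 99 × 0.27 = 26.73
  Presentations 85.4 × 0.06 = 5.124
  Participation 49 × 0.34 = 16.66
Sum = 79.534
79.534 is ≥ 70 and < 80 → C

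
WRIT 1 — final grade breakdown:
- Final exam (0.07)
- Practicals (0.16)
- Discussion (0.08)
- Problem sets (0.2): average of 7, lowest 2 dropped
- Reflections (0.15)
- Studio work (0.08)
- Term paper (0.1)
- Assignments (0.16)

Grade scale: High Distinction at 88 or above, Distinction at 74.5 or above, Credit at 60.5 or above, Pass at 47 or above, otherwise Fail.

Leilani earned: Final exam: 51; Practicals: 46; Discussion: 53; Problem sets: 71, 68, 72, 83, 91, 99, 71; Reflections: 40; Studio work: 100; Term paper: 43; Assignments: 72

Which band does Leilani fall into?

Credit

Problem sets: drop 68, 71 → average of remaining 5 = 416/5 = 83.2
Weighted total:
  Final exam 51 × 0.07 = 3.57
  Practicals 46 × 0.16 = 7.36
  Discussion 53 × 0.08 = 4.24
  Problem sets 83.2 × 0.2 = 16.64
  Reflections 40 × 0.15 = 6
  Studio work 100 × 0.08 = 8
  Term paper 43 × 0.1 = 4.3
  Assignments 72 × 0.16 = 11.52
Sum = 61.63
61.63 is ≥ 60.5 and < 74.5 → Credit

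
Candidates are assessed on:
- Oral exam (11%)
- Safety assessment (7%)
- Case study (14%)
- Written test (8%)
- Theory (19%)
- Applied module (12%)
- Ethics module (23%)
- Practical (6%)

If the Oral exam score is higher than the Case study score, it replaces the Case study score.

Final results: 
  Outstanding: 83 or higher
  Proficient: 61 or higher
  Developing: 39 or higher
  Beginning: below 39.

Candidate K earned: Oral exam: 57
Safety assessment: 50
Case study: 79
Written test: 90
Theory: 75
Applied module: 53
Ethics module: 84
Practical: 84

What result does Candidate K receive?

Proficient

Oral exam (57) ≤ Case study (79), so Case study stays at 79.
Weighted total:
  Oral exam 57 × 0.11 = 6.27
  Safety assessment 50 × 0.07 = 3.5
  Case study 79 × 0.14 = 11.06
  Written test 90 × 0.08 = 7.2
  Theory 75 × 0.19 = 14.25
  Applied module 53 × 0.12 = 6.36
  Ethics module 84 × 0.23 = 19.32
  Practical 84 × 0.06 = 5.04
Sum = 73
73 is ≥ 61 and < 83 → Proficient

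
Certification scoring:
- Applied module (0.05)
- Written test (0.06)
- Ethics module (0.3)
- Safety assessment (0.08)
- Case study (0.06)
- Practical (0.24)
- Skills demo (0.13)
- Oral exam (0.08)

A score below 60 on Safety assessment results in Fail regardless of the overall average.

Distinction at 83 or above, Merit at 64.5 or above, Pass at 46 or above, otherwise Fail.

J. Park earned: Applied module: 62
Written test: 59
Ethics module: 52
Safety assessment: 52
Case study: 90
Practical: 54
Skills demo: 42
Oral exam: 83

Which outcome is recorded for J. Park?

Fail

Safety assessment score 52 < 60: minimum not met.
Weighted total:
  Applied module 62 × 0.05 = 3.1
  Written test 59 × 0.06 = 3.54
  Ethics module 52 × 0.3 = 15.6
  Safety assessment 52 × 0.08 = 4.16
  Case study 90 × 0.06 = 5.4
  Practical 54 × 0.24 = 12.96
  Skills demo 42 × 0.13 = 5.46
  Oral exam 83 × 0.08 = 6.64
Sum = 56.86
Because the Safety assessment minimum was not met, the result is Fail.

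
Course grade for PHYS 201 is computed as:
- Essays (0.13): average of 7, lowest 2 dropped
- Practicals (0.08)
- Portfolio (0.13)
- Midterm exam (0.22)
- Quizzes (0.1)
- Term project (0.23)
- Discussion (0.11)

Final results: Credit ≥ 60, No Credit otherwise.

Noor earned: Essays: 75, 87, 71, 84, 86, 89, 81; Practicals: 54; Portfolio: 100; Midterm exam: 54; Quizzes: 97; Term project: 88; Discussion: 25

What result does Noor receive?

Essays: drop 71, 75 → average of remaining 5 = 427/5 = 85.4
Weighted total:
  Essays 85.4 × 0.13 = 11.102
  Practicals 54 × 0.08 = 4.32
  Portfolio 100 × 0.13 = 13
  Midterm exam 54 × 0.22 = 11.88
  Quizzes 97 × 0.1 = 9.7
  Term project 88 × 0.23 = 20.24
  Discussion 25 × 0.11 = 2.75
Sum = 72.992
72.992 ≥ 60 → Credit

Credit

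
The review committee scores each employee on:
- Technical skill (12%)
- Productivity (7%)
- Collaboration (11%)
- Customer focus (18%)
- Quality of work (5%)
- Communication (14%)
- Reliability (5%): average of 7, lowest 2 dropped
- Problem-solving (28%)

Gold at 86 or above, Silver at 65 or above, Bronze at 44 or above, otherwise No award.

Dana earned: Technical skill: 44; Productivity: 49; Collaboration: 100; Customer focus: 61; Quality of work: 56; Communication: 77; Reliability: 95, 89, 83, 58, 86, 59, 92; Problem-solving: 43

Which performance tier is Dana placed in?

Reliability: drop 58, 59 → average of remaining 5 = 445/5 = 89
Weighted total:
  Technical skill 44 × 0.12 = 5.28
  Productivity 49 × 0.07 = 3.43
  Collaboration 100 × 0.11 = 11
  Customer focus 61 × 0.18 = 10.98
  Quality of work 56 × 0.05 = 2.8
  Communication 77 × 0.14 = 10.78
  Reliability 89 × 0.05 = 4.45
  Problem-solving 43 × 0.28 = 12.04
Sum = 60.76
60.76 is ≥ 44 and < 65 → Bronze

Bronze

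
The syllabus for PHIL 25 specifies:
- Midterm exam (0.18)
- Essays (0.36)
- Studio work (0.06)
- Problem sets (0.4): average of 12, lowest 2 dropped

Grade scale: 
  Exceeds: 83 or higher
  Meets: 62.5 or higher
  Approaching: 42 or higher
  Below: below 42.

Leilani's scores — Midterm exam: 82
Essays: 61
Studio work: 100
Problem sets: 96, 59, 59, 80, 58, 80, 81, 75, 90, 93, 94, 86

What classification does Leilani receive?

Meets

Problem sets: drop 58, 59 → average of remaining 10 = 834/10 = 83.4
Weighted total:
  Midterm exam 82 × 0.18 = 14.76
  Essays 61 × 0.36 = 21.96
  Studio work 100 × 0.06 = 6
  Problem sets 83.4 × 0.4 = 33.36
Sum = 76.08
76.08 is ≥ 62.5 and < 83 → Meets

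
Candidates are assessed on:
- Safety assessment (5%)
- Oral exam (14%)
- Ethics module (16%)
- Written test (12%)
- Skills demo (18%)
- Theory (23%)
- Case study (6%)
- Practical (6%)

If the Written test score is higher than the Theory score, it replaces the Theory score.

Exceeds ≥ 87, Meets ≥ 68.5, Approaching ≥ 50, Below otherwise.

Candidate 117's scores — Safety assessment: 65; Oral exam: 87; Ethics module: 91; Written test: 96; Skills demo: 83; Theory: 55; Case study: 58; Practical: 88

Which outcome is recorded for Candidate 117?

Exceeds

Written test (96) > Theory (55), so Theory counts as 96.
Weighted total:
  Safety assessment 65 × 0.05 = 3.25
  Oral exam 87 × 0.14 = 12.18
  Ethics module 91 × 0.16 = 14.56
  Written test 96 × 0.12 = 11.52
  Skills demo 83 × 0.18 = 14.94
  Theory 96 × 0.23 = 22.08
  Case study 58 × 0.06 = 3.48
  Practical 88 × 0.06 = 5.28
Sum = 87.29
87.29 ≥ 87 → Exceeds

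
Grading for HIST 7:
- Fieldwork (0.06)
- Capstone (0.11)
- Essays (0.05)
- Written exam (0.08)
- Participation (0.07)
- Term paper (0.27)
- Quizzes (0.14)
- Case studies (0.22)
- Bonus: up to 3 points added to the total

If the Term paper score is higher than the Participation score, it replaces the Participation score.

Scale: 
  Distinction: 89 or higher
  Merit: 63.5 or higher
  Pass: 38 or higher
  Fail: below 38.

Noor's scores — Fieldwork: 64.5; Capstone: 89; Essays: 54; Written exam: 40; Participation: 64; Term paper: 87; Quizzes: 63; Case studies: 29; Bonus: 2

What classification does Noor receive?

Term paper (87) > Participation (64), so Participation counts as 87.
Weighted total:
  Fieldwork 64.5 × 0.06 = 3.87
  Capstone 89 × 0.11 = 9.79
  Essays 54 × 0.05 = 2.7
  Written exam 40 × 0.08 = 3.2
  Participation 87 × 0.07 = 6.09
  Term paper 87 × 0.27 = 23.49
  Quizzes 63 × 0.14 = 8.82
  Case studies 29 × 0.22 = 6.38
Sum = 64.34
Bonus: 64.34 + 2 = 66.34
66.34 is ≥ 63.5 and < 89 → Merit

Merit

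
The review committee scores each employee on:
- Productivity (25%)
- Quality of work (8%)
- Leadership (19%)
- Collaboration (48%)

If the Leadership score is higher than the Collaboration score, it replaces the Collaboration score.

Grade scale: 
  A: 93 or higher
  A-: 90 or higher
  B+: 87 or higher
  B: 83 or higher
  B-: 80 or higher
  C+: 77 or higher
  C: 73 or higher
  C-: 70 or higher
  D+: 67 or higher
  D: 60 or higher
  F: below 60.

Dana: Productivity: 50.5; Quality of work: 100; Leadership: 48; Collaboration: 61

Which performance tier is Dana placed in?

F

Leadership (48) ≤ Collaboration (61), so Collaboration stays at 61.
Weighted total:
  Productivity 50.5 × 0.25 = 12.625
  Quality of work 100 × 0.08 = 8
  Leadership 48 × 0.19 = 9.12
  Collaboration 61 × 0.48 = 29.28
Sum = 59.025
59.025 < 60 → F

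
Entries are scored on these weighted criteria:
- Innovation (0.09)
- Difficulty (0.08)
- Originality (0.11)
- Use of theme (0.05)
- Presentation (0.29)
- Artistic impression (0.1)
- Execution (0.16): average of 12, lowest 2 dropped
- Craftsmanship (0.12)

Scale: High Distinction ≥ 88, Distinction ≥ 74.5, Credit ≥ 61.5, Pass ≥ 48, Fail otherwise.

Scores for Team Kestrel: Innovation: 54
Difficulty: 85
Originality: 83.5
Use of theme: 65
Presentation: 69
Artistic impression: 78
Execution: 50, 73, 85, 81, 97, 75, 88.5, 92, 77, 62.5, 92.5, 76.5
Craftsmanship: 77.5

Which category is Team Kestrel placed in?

Execution: drop 50, 62.5 → average of remaining 10 = 837.5/10 = 83.75
Weighted total:
  Innovation 54 × 0.09 = 4.86
  Difficulty 85 × 0.08 = 6.8
  Originality 83.5 × 0.11 = 9.185
  Use of theme 65 × 0.05 = 3.25
  Presentation 69 × 0.29 = 20.01
  Artistic impression 78 × 0.1 = 7.8
  Execution 83.75 × 0.16 = 13.4
  Craftsmanship 77.5 × 0.12 = 9.3
Sum = 74.605
74.605 is ≥ 74.5 and < 88 → Distinction

Distinction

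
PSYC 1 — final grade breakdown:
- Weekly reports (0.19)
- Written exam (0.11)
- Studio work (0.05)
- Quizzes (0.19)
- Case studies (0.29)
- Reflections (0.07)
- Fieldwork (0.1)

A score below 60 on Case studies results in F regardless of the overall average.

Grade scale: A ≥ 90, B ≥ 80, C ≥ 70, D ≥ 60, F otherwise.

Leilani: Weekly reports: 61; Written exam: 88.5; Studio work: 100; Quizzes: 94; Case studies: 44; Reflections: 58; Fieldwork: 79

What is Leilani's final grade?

F

Case studies score 44 < 60: minimum not met.
Weighted total:
  Weekly reports 61 × 0.19 = 11.59
  Written exam 88.5 × 0.11 = 9.735
  Studio work 100 × 0.05 = 5
  Quizzes 94 × 0.19 = 17.86
  Case studies 44 × 0.29 = 12.76
  Reflections 58 × 0.07 = 4.06
  Fieldwork 79 × 0.1 = 7.9
Sum = 68.905
Because the Case studies minimum was not met, the result is F.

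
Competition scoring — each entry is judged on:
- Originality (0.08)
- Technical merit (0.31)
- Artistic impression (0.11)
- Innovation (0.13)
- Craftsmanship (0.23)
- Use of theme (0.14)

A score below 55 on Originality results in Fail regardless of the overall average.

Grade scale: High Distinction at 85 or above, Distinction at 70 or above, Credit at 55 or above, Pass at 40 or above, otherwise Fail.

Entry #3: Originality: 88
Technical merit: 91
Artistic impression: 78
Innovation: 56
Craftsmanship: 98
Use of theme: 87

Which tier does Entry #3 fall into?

Originality score 88 ≥ 55: minimum met.
Weighted total:
  Originality 88 × 0.08 = 7.04
  Technical merit 91 × 0.31 = 28.21
  Artistic impression 78 × 0.11 = 8.58
  Innovation 56 × 0.13 = 7.28
  Craftsmanship 98 × 0.23 = 22.54
  Use of theme 87 × 0.14 = 12.18
Sum = 85.83
85.83 ≥ 85 → High Distinction

High Distinction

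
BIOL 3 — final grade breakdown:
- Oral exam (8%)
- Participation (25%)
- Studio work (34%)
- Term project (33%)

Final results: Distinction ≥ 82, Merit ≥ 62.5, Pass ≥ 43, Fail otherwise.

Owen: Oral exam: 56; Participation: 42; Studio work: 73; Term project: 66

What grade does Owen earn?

Pass

Weighted total:
  Oral exam 56 × 0.08 = 4.48
  Participation 42 × 0.25 = 10.5
  Studio work 73 × 0.34 = 24.82
  Term project 66 × 0.33 = 21.78
Sum = 61.58
61.58 is ≥ 43 and < 62.5 → Pass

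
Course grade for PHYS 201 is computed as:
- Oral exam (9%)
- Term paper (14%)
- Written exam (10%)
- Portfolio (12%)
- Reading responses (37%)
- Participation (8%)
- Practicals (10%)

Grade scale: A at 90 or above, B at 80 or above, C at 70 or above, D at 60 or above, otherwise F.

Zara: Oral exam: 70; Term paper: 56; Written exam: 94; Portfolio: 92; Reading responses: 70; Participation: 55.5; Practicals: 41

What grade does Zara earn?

Weighted total:
  Oral exam 70 × 0.09 = 6.3
  Term paper 56 × 0.14 = 7.84
  Written exam 94 × 0.1 = 9.4
  Portfolio 92 × 0.12 = 11.04
  Reading responses 70 × 0.37 = 25.9
  Participation 55.5 × 0.08 = 4.44
  Practicals 41 × 0.1 = 4.1
Sum = 69.02
69.02 is ≥ 60 and < 70 → D

D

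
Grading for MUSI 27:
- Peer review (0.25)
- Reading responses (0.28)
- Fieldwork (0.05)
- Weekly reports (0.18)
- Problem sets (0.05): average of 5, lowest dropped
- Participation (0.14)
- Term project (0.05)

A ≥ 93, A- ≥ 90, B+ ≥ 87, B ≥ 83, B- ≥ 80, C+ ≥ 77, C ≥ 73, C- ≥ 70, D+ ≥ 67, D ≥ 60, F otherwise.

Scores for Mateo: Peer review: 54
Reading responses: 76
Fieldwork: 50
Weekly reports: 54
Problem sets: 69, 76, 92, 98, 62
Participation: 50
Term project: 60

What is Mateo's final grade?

Problem sets: drop 62 → average of remaining 4 = 335/4 = 83.75
Weighted total:
  Peer review 54 × 0.25 = 13.5
  Reading responses 76 × 0.28 = 21.28
  Fieldwork 50 × 0.05 = 2.5
  Weekly reports 54 × 0.18 = 9.72
  Problem sets 83.75 × 0.05 = 4.1875
  Participation 50 × 0.14 = 7
  Term project 60 × 0.05 = 3
Sum = 61.1875
61.1875 is ≥ 60 and < 67 → D

D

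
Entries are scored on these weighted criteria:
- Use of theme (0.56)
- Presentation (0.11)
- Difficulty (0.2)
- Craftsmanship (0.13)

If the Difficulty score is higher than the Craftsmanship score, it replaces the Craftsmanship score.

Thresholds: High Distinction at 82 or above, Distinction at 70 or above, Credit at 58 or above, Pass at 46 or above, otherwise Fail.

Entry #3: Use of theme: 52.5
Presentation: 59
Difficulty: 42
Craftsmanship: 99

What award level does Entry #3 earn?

Difficulty (42) ≤ Craftsmanship (99), so Craftsmanship stays at 99.
Weighted total:
  Use of theme 52.5 × 0.56 = 29.4
  Presentation 59 × 0.11 = 6.49
  Difficulty 42 × 0.2 = 8.4
  Craftsmanship 99 × 0.13 = 12.87
Sum = 57.16
57.16 is ≥ 46 and < 58 → Pass

Pass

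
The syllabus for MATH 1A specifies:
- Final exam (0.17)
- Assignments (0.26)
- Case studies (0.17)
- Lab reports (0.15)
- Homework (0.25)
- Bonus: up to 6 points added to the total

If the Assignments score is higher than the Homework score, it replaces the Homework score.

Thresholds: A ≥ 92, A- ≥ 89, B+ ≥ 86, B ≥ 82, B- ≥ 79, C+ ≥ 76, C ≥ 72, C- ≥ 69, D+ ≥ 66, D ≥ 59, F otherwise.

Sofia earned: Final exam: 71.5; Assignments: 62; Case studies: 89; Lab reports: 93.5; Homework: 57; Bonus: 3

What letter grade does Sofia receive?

C

Assignments (62) > Homework (57), so Homework counts as 62.
Weighted total:
  Final exam 71.5 × 0.17 = 12.155
  Assignments 62 × 0.26 = 16.12
  Case studies 89 × 0.17 = 15.13
  Lab reports 93.5 × 0.15 = 14.025
  Homework 62 × 0.25 = 15.5
Sum = 72.93
Bonus: 72.93 + 3 = 75.93
75.93 is ≥ 72 and < 76 → C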